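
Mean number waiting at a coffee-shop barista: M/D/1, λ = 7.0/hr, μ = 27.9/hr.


ρ = 7.0/27.9 = 0.2509
M/D/1: Lq = ρ²/(2(1−ρ)) = 0.06295/(2·0.7491) = 0.04202

Final: 0.04202


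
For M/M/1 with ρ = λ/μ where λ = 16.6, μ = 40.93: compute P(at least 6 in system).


ρ = 16.6/40.93 = 0.4056
P(N ≥ n) = ρ^n = 0.4056^6 = 0.004450

Final: 0.004450


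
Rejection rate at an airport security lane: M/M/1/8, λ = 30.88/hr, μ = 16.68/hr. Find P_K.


ρ = λ/μ = 30.88/16.68 = 1.8513
P_K = (1−ρ)ρ^K/(1−ρ^(K+1)) = (-0.8513·137.990746)/(1 − 255.464883)
= -117.474136/-254.464883 = 0.461652

Final: 0.461652


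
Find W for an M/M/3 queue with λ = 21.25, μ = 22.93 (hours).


a = 0.9267; ρ = 0.3089; P₀ = 0.392450
Lq = P₀·a^c·ρ/(c!(1−ρ)²) = 0.03367
Wq = Lq/λ = 0.03367/21.25 = 0.001585 hr
W = Wq + 1/μ = 0.001585 + 0.04361 = 0.04520 hr

Final: 0.04520 hr


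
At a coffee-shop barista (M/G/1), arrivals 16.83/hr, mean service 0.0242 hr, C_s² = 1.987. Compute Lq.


ρ = λ·E[S] = 16.83·0.0242 = 0.4073
Lq = ρ²(1+C_s²)/(2(1−ρ)) = 0.1659·(1+1.987)/(2·0.5927)
= 0.1659·2.9870/1.1854 = 0.41798

Final: 0.41798


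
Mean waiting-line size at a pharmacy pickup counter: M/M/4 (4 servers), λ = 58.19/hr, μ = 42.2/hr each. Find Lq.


a = λ/μ = 1.3789; ρ = a/4 = 0.3447
P₀ = 0.250221
Lq = P₀·a^c·ρ / (c!·(1−ρ)²) = 0.250221·3.61529·0.3447/(24·0.42938)
= 0.03026

Final: 0.03026


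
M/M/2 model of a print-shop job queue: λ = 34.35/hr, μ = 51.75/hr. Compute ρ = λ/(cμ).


ρ = λ/(cμ) = 34.35/(2·51.75) = 34.35/103.50 = 0.3319

Final: 0.3319


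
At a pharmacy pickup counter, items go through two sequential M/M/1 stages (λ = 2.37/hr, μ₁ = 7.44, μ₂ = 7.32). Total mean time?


Each node sees arrival rate λ = 2.37/hr (tandem ⇒ throughput preserved).
W₁ = 1/(μ₁−λ) = 1/(7.44−2.37) = 0.19724 hr
W₂ = 1/(μ₂−λ) = 1/(7.32−2.37) = 0.20202 hr
W_total = W₁ + W₂ = 0.19724 + 0.20202 = 0.39926 hr

Final: 0.39926 hr


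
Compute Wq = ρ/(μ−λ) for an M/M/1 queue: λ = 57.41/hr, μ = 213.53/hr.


ρ = 57.41/213.53 = 0.2689
Wq = ρ/(μ−λ) = 0.2689/(213.53 − 57.41) = 0.2689/156.12 = 0.001722 hr

Final: 0.001722 hr


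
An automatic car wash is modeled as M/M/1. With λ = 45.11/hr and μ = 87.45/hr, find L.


ρ = λ/μ = 45.11/87.45 = 0.5158
L = ρ/(1−ρ) = 0.5158/(1 − 0.5158) = 0.5158/0.4842 = 1.0654

Final: 1.0654


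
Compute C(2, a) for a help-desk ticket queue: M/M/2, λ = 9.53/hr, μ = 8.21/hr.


a = λ/μ = 1.1608; ρ = a/2 = 0.5804
P₀ = 0.265511 (from M/M/c formula)
C(c,a) = [a^c/(c!(1−ρ))]·P₀ = [1.34741/(2·0.4196)]·0.265511
= 1.60555·0.265511 = 0.426290

Final: 0.426290


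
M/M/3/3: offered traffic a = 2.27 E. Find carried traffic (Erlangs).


B(3,2.27) = 0.250067 (Erlang-B)
Carried load = a(1 − B) = 2.27·(1 − 0.250067) = 2.27·0.749933 = 1.7023 E

Final: 1.7023 Erlangs


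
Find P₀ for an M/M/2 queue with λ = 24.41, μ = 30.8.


a = λ/μ = 24.41/30.8 = 0.7925; ρ = a/c = 0.3963
Σ_{k=0}^{1} a^k/k! (terms k=0..1) = 1.00000 + 0.79253 = 1.79253
Tail: a^2/(2!(1−ρ)) = 0.62811/(2·0.6037) = 0.52019
P₀ = 1/(1.79253 + 0.52019) = 1/2.31272 = 0.432392

Final: 0.432392


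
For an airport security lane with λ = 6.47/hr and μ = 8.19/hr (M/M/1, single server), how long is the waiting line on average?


ρ = 6.47/8.19 = 0.7900
Lq = ρ²/(1−ρ) = 0.6241/0.2100 = 2.9716

Final: 2.9716


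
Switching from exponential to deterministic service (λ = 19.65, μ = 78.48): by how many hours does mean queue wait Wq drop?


ρ = 19.65/78.48 = 0.2504
Wq(M/M/1) = ρ/(μ−λ) = 0.2504/58.83 = 0.004256 hr
Wq(M/D/1) = ρ/(2(μ−λ)) = 0.002128 hr
Savings = 0.004256 − 0.002128 = 0.002128 hr

Final: 0.002128 hr


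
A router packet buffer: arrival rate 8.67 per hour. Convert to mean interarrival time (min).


Mean interarrival time = 1/λ = 1/8.67 hour = 0.11534 hour
In minutes: 0.11534 × 60 = 6.9204 min

Final: 6.9204 min


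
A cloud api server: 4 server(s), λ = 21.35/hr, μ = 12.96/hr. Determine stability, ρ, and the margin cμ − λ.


Total capacity cμ = 4·12.96 = 51.84/hr
ρ = λ/(cμ) = 21.35/51.84 = 0.4118
Stable ⇔ ρ < 1: YES
Spare capacity = cμ − λ = 51.84 − 21.35 = 30.49/hr

Final: ρ = 0.4118; stable; margin = 30.49/hr


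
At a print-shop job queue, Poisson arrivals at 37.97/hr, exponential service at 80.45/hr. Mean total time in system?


W = 1/(μ−λ) = 1/(80.45 − 37.97) = 1/42.48 = 0.02354 hr

Final: 0.02354 hr


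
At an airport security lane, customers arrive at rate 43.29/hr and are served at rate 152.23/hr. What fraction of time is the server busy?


ρ = λ/μ = 43.29/152.23 = 0.2844

Final: 0.2844


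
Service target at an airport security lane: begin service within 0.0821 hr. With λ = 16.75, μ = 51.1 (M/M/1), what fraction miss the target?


ρ = 16.75/51.1 = 0.3278
P(Wq > t) = ρ·e^{−(μ−λ)t} = 0.3278·e^{−2.8201}
= 0.3278·0.059598 = 0.019536

Final: 0.019536


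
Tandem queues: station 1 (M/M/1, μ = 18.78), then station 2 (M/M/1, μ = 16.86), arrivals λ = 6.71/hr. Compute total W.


Each node sees arrival rate λ = 6.71/hr (tandem ⇒ throughput preserved).
W₁ = 1/(μ₁−λ) = 1/(18.78−6.71) = 0.08285 hr
W₂ = 1/(μ₂−λ) = 1/(16.86−6.71) = 0.09852 hr
W_total = W₁ + W₂ = 0.08285 + 0.09852 = 0.18137 hr

Final: 0.18137 hr


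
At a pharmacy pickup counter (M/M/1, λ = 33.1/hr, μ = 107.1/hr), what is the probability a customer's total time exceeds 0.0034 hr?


W ~ Exponential(μ−λ) for M/M/1.
μ − λ = 107.1 − 33.1 = 74.0000
P(W > t) = e^{−(μ−λ)t} = e^{−0.2516} = 0.777556

Final: 0.777556


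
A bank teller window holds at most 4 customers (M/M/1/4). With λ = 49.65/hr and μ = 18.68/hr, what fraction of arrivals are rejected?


ρ = λ/μ = 49.65/18.68 = 2.6579
P_K = (1−ρ)ρ^K/(1−ρ^(K+1)) = (-1.6579·49.907926)/(1 − 132.651420)
= -82.743494/-131.651420 = 0.628504

Final: 0.628504


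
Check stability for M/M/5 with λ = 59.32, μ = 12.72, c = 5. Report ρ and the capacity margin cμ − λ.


Total capacity cμ = 5·12.72 = 63.60/hr
ρ = λ/(cμ) = 59.32/63.60 = 0.9327
Stable ⇔ ρ < 1: YES
Spare capacity = cμ − λ = 63.60 − 59.32 = 4.28/hr

Final: ρ = 0.9327; stable; margin = 4.28/hr


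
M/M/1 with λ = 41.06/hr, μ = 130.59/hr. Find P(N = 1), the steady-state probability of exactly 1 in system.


ρ = 41.06/130.59 = 0.3144
P_n = (1−ρ)·ρ^n = (1 − 0.3144)·0.3144^1 = 0.6856·0.314419 = 0.215560

Final: 0.215560


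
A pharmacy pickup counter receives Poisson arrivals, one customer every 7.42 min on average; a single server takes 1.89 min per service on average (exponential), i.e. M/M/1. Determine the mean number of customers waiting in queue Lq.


λ = 60/7.42 = 8.0863 /hr
μ = 60/1.89 = 31.7460 /hr
ρ = λ/μ = 8.0863/31.7460 = 0.2547
Lq = ρ²/(1−ρ) = 0.06488/0.7453 = 0.08706

Final: 0.08706


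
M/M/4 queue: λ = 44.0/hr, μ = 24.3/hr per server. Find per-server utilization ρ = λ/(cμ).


ρ = λ/(cμ) = 44.0/(4·24.3) = 44.0/97.20 = 0.4527

Final: 0.4527


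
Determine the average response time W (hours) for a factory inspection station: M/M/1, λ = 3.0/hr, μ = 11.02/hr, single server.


W = 1/(μ−λ) = 1/(11.02 − 3.0) = 1/8.02 = 0.1247 hr

Final: 0.1247 hr


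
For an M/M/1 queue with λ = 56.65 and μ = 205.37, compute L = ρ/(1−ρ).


ρ = λ/μ = 56.65/205.37 = 0.2758
L = ρ/(1−ρ) = 0.2758/(1 − 0.2758) = 0.2758/0.7242 = 0.3809

Final: 0.3809


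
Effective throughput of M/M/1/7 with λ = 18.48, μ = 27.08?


ρ = 0.6824; P_K = (1−ρ)ρ^7/(1−ρ^8) = 0.022969
λ_eff = λ(1 − P_K) = 18.48·(1 − 0.022969) = 18.48·0.977031 = 18.0555 /hr

Final: 18.0555 /hr


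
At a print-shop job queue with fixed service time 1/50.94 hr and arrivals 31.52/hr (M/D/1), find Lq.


ρ = 31.52/50.94 = 0.6188
M/D/1: Lq = ρ²/(2(1−ρ)) = 0.3829/(2·0.3812) = 0.50215

Final: 0.50215


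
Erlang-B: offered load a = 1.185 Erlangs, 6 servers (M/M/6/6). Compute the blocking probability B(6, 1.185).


B(c,a) = (a^c/c!) / Σ_{k=0}^{c} a^k/k!
a^6/6! = 0.003846
Σ terms (k=0..6): 1.00000 + 1.18500 + 0.70211 + 0.27733 + 0.08216 + 0.01947 + 0.003846 = 3.269925
B = 0.003846/3.269925 = 0.001176

Final: 0.001176


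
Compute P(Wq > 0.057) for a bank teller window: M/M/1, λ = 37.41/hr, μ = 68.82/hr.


ρ = 37.41/68.82 = 0.5436
P(Wq > t) = ρ·e^{−(μ−λ)t} = 0.5436·e^{−1.7904}
= 0.5436·0.166898 = 0.090725

Final: 0.090725


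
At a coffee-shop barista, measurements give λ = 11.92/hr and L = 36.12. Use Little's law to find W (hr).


W = L/λ = 36.12/11.92 = 3.0302 hr

Final: 3.0302 hr


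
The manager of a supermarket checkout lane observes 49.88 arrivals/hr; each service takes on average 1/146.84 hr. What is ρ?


ρ = λ/μ = 49.88/146.84 = 0.3397

Final: 0.3397


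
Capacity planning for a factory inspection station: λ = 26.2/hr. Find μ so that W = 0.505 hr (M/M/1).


W = 1/(μ−λ) ⇒ μ − λ = 1/W = 1/0.505 = 1.9802
μ = λ + 1/W = 26.2 + 1.9802 = 28.1802 per hr

Final: 28.1802 /hr


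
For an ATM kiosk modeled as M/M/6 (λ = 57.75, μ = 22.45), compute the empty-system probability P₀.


a = λ/μ = 57.75/22.45 = 2.5724; ρ = a/c = 0.4287
Σ_{k=0}^{5} a^k/k! (terms k=0..5) = 1.00000 + 2.57238 + 3.30858 + 2.83698 + 1.82445 + 0.93864 = 12.48102
Tail: a^6/(6!(1−ρ)) = 289.74361/(720·0.5713) = 0.70443
P₀ = 1/(12.48102 + 0.70443) = 1/13.18545 = 0.075841

Final: 0.075841


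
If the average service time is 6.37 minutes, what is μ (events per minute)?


μ = 1/(service time) in consistent units.
1 minute = 1 min, so μ = 1/6.37 = 0.1570 per minute

Final: 0.1570 /min


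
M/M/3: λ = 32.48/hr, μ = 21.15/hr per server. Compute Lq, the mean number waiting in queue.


a = λ/μ = 1.5357; ρ = a/3 = 0.5119
P₀ = 0.201957
Lq = P₀·a^c·ρ / (c!·(1−ρ)²) = 0.201957·3.62174·0.5119/(6·0.23824)
= 0.26193

Final: 0.26193


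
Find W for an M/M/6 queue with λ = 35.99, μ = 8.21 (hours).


a = 4.3837; ρ = 0.7306; P₀ = 0.010583
Lq = P₀·a^c·ρ/(c!(1−ρ)²) = 1.05008
Wq = Lq/λ = 1.05008/35.99 = 0.02918 hr
W = Wq + 1/μ = 0.02918 + 0.12180 = 0.15098 hr

Final: 0.15098 hr


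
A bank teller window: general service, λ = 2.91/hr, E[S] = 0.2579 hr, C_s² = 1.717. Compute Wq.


ρ = λ·E[S] = 2.91·0.2579 = 0.7505
E[S²] = E[S]²(1+C_s²) = 0.2579²·(1+1.717) = 0.180714
Wq = λ·E[S²]/(2(1−ρ)) = 2.91·0.180714/(2·0.2495) = 1.05382 hr

Final: 1.05382 hr


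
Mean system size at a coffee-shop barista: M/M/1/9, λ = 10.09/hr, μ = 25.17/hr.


ρ = 10.09/25.17 = 0.4009
L = ρ[1 − (K+1)ρ^K + Kρ^(K+1)] / [(1−ρ)(1−ρ^(K+1))]
Numerator: 0.4009·(1 − 10·0.0002673 + 9·0.0001072) = 0.400189
Denominator: (0.5991)·(0.999893) = 0.599062
L = 0.400189/0.599062 = 0.6680

Final: 0.6680


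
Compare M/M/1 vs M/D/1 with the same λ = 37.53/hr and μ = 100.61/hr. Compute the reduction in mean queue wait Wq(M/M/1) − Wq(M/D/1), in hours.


ρ = 37.53/100.61 = 0.3730
Wq(M/M/1) = ρ/(μ−λ) = 0.3730/63.08 = 0.005914 hr
Wq(M/D/1) = ρ/(2(μ−λ)) = 0.002957 hr
Savings = 0.005914 − 0.002957 = 0.002957 hr

Final: 0.002957 hr


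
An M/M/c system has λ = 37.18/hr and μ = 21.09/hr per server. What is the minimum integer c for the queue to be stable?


Stability requires cμ > λ ⇔ c > λ/μ.
λ/μ = 37.18/21.09 = 1.7629
Minimum integer c = ⌊1.7629⌋ + 1 = 2
Check: 2·21.09 = 42.18 > 37.18, while 1·21.09 = 21.09 ≤ 37.18

Final: 2 servers


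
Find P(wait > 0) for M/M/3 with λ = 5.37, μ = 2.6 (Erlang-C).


a = λ/μ = 2.0654; ρ = a/3 = 0.6885
P₀ = 0.100890 (from M/M/c formula)
C(c,a) = [a^c/(c!(1−ρ))]·P₀ = [8.81055/(6·0.3115)]·0.100890
= 4.71346·0.100890 = 0.475543

Final: 0.475543


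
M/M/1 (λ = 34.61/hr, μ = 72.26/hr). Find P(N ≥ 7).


ρ = 34.61/72.26 = 0.4790
P(N ≥ n) = ρ^n = 0.4790^7 = 0.005783

Final: 0.005783


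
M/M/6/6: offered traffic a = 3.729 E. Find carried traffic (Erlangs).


B(6,3.729) = 0.097955 (Erlang-B)
Carried load = a(1 − B) = 3.729·(1 − 0.097955) = 3.729·0.902045 = 3.3637 E

Final: 3.3637 Erlangs


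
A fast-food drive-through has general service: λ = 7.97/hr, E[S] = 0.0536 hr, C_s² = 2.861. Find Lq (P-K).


ρ = λ·E[S] = 7.97·0.0536 = 0.4272
Lq = ρ²(1+C_s²)/(2(1−ρ)) = 0.1825·(1+2.861)/(2·0.5728)
= 0.1825·3.8610/1.1456 = 0.61505

Final: 0.61505


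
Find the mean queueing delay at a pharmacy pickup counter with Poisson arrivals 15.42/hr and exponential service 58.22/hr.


ρ = 15.42/58.22 = 0.2649
Wq = ρ/(μ−λ) = 0.2649/(58.22 − 15.42) = 0.2649/42.80 = 0.006188 hr

Final: 0.006188 hr


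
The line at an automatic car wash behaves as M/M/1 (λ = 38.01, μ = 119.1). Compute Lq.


ρ = 38.01/119.1 = 0.3191
Lq = ρ²/(1−ρ) = 0.1019/0.6809 = 0.1496

Final: 0.1496


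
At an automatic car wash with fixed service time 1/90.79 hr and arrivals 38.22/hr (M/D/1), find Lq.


ρ = 38.22/90.79 = 0.4210
M/D/1: Lq = ρ²/(2(1−ρ)) = 0.1772/(2·0.5790) = 0.15303

Final: 0.15303


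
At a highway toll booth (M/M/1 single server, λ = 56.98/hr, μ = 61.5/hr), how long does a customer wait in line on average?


ρ = 56.98/61.5 = 0.9265
Wq = ρ/(μ−λ) = 0.9265/(61.5 − 56.98) = 0.9265/4.52 = 0.2050 hr

Final: 0.2050 hr


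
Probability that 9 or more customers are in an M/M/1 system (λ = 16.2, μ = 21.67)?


ρ = 16.2/21.67 = 0.7476
P(N ≥ n) = ρ^n = 0.7476^9 = 0.072930

Final: 0.072930


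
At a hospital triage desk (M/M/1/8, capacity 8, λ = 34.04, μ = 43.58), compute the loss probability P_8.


ρ = λ/μ = 34.04/43.58 = 0.7811
P_K = (1−ρ)ρ^K/(1−ρ^(K+1)) = (0.2189·0.138554)/(1 − 0.108223)
= 0.030331/0.891777 = 0.034011

Final: 0.034011


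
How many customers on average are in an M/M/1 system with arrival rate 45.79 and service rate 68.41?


ρ = λ/μ = 45.79/68.41 = 0.6693
L = ρ/(1−ρ) = 0.6693/(1 − 0.6693) = 0.6693/0.3307 = 2.0243

Final: 2.0243


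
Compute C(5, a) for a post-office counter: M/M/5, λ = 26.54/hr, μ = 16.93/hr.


a = λ/μ = 1.5676; ρ = a/5 = 0.3135
P₀ = 0.208117 (from M/M/c formula)
C(c,a) = [a^c/(c!(1−ρ))]·P₀ = [9.46716/(120·0.6865)]·0.208117
= 0.11493·0.208117 = 0.023918

Final: 0.023918


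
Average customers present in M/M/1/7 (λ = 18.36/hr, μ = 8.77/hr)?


ρ = 18.36/8.77 = 2.0935
L = ρ[1 − (K+1)ρ^K + Kρ^(K+1)] / [(1−ρ)(1−ρ^(K+1))]
Numerator: 2.0935·(1 − 8·176.242881 + 7·368.964573) = 2457.369722
Denominator: (-1.0935)·(-367.964573) = 402.369470
L = 2457.369722/402.369470 = 6.1072

Final: 6.1072


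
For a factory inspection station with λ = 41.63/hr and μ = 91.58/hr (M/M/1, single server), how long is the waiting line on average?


ρ = 41.63/91.58 = 0.4546
Lq = ρ²/(1−ρ) = 0.2066/0.5454 = 0.3789

Final: 0.3789


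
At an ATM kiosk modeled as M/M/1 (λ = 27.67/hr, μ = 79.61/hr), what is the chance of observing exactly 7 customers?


ρ = 27.67/79.61 = 0.3476
P_n = (1−ρ)·ρ^n = (1 − 0.3476)·0.3476^7 = 0.6524·0.0006128 = 0.0003998

Final: 0.0003998


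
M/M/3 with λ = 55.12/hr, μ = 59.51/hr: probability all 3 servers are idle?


a = λ/μ = 55.12/59.51 = 0.9262; ρ = a/c = 0.3087
Σ_{k=0}^{2} a^k/k! (terms k=0..2) = 1.00000 + 0.92623 + 0.42895 = 2.35518
Tail: a^3/(3!(1−ρ)) = 0.79462/(6·0.6913) = 0.19159
P₀ = 1/(2.35518 + 0.19159) = 1/2.54677 = 0.392654

Final: 0.392654


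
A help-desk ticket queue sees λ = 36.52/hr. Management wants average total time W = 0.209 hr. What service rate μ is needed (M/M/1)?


W = 1/(μ−λ) ⇒ μ − λ = 1/W = 1/0.209 = 4.7847
μ = λ + 1/W = 36.52 + 4.7847 = 41.3047 per hr

Final: 41.3047 /hr


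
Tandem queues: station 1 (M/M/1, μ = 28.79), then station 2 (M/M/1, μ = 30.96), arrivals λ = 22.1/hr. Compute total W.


Each node sees arrival rate λ = 22.1/hr (tandem ⇒ throughput preserved).
W₁ = 1/(μ₁−λ) = 1/(28.79−22.1) = 0.14948 hr
W₂ = 1/(μ₂−λ) = 1/(30.96−22.1) = 0.11287 hr
W_total = W₁ + W₂ = 0.14948 + 0.11287 = 0.26234 hr

Final: 0.26234 hr


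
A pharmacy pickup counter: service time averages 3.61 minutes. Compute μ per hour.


μ = 1/(service time) in consistent units.
1 hour = 60 min, so μ = 60/3.61 = 16.6205 per hour

Final: 16.6205 /hr


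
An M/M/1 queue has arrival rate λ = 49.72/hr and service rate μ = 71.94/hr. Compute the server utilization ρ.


ρ = λ/μ = 49.72/71.94 = 0.6911

Final: 0.6911


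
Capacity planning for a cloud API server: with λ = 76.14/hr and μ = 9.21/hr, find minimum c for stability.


Stability requires cμ > λ ⇔ c > λ/μ.
λ/μ = 76.14/9.21 = 8.2671
Minimum integer c = ⌊8.2671⌋ + 1 = 9
Check: 9·9.21 = 82.89 > 76.14, while 8·9.21 = 73.68 ≤ 76.14

Final: 9 servers


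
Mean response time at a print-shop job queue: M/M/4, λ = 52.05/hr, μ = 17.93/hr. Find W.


a = 2.9030; ρ = 0.7257; P₀ = 0.043511
Lq = P₀·a^c·ρ/(c!(1−ρ)²) = 1.24222
Wq = Lq/λ = 1.24222/52.05 = 0.02387 hr
W = Wq + 1/μ = 0.02387 + 0.05577 = 0.07964 hr

Final: 0.07964 hr


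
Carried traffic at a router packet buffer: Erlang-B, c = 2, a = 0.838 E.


B(2,0.838) = 0.160394 (Erlang-B)
Carried load = a(1 − B) = 0.838·(1 − 0.160394) = 0.838·0.839606 = 0.7036 E

Final: 0.7036 Erlangs


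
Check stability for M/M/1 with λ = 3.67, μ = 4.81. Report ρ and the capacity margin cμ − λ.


Total capacity cμ = 1·4.81 = 4.81/hr
ρ = λ/(cμ) = 3.67/4.81 = 0.7630
Stable ⇔ ρ < 1: YES
Spare capacity = cμ − λ = 4.81 − 3.67 = 1.14/hr

Final: ρ = 0.7630; stable; margin = 1.14/hr


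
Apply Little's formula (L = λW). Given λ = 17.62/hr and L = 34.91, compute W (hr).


W = L/λ = 34.91/17.62 = 1.9813 hr

Final: 1.9813 hr


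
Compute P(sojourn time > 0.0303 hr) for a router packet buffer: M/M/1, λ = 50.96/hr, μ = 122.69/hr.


W ~ Exponential(μ−λ) for M/M/1.
μ − λ = 122.69 − 50.96 = 71.7300
P(W > t) = e^{−(μ−λ)t} = e^{−2.1734} = 0.113788

Final: 0.113788


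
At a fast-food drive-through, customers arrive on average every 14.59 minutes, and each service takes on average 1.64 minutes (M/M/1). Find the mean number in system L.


λ = 60/14.59 = 4.1124 /hr
μ = 60/1.64 = 36.5854 /hr
ρ = λ/μ = 4.1124/36.5854 = 0.1124
L = ρ/(1−ρ) = 0.1124/0.8876 = 0.1266

Final: 0.1266


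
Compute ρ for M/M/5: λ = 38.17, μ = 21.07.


ρ = λ/(cμ) = 38.17/(5·21.07) = 38.17/105.35 = 0.3623

Final: 0.3623


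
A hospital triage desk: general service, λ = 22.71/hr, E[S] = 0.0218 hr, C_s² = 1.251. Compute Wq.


ρ = λ·E[S] = 22.71·0.0218 = 0.4951
E[S²] = E[S]²(1+C_s²) = 0.0218²·(1+1.251) = 0.001070
Wq = λ·E[S²]/(2(1−ρ)) = 22.71·0.001070/(2·0.5049) = 0.02406 hr

Final: 0.02406 hr


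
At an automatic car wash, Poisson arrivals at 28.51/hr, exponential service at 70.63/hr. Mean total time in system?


W = 1/(μ−λ) = 1/(70.63 − 28.51) = 1/42.12 = 0.02374 hr

Final: 0.02374 hr


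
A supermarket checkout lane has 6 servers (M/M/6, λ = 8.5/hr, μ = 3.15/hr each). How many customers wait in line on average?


a = λ/μ = 2.6984; ρ = a/6 = 0.4497
P₀ = 0.066713
Lq = P₀·a^c·ρ / (c!·(1−ρ)²) = 0.066713·386.05593·0.4497/(720·0.30279)
= 0.05313

Final: 0.05313


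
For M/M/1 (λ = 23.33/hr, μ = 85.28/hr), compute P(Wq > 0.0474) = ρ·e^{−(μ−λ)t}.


ρ = 23.33/85.28 = 0.2736
P(Wq > t) = ρ·e^{−(μ−λ)t} = 0.2736·e^{−2.9364}
= 0.2736·0.053055 = 0.014514

Final: 0.014514


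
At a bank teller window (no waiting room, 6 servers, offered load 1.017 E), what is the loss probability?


B(c,a) = (a^c/c!) / Σ_{k=0}^{c} a^k/k!
a^6/6! = 0.001537
Σ terms (k=0..6): 1.00000 + 1.01700 + 0.51714 + 0.17531 + 0.04457 + 0.009066 + 0.001537 = 2.764632
B = 0.001537/2.764632 = 0.0005558

Final: 0.0005558


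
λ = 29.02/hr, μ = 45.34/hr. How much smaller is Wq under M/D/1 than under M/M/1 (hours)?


ρ = 29.02/45.34 = 0.6401
Wq(M/M/1) = ρ/(μ−λ) = 0.6401/16.32 = 0.03922 hr
Wq(M/D/1) = ρ/(2(μ−λ)) = 0.01961 hr
Savings = 0.03922 − 0.01961 = 0.01961 hr

Final: 0.01961 hr


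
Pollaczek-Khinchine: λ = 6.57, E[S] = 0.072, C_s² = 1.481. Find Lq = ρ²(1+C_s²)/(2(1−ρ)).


ρ = λ·E[S] = 6.57·0.072 = 0.4730
Lq = ρ²(1+C_s²)/(2(1−ρ)) = 0.2238·(1+1.481)/(2·0.5270)
= 0.2238·2.4810/1.0539 = 0.52676

Final: 0.52676


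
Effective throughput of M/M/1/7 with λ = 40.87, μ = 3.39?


ρ = 12.0560; P_K = (1−ρ)ρ^7/(1−ρ^8) = 0.917054
λ_eff = λ(1 − P_K) = 40.87·(1 − 0.917054) = 40.87·0.082946 = 3.3900 /hr

Final: 3.3900 /hr


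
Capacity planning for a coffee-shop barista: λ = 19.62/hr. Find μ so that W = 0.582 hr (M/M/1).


W = 1/(μ−λ) ⇒ μ − λ = 1/W = 1/0.582 = 1.7182
μ = λ + 1/W = 19.62 + 1.7182 = 21.3382 per hr

Final: 21.3382 /hr


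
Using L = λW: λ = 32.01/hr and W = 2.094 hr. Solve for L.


L = λW = 32.01·2.094 = 67.0289

Final: 67.0289


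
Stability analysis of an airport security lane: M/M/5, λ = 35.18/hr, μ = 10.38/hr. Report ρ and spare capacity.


Total capacity cμ = 5·10.38 = 51.90/hr
ρ = λ/(cμ) = 35.18/51.90 = 0.6778
Stable ⇔ ρ < 1: YES
Spare capacity = cμ − λ = 51.90 − 35.18 = 16.72/hr

Final: ρ = 0.6778; stable; margin = 16.72/hr


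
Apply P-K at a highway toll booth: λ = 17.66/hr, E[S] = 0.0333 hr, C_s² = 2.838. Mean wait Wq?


ρ = λ·E[S] = 17.66·0.0333 = 0.5881
E[S²] = E[S]²(1+C_s²) = 0.0333²·(1+2.838) = 0.004256
Wq = λ·E[S²]/(2(1−ρ)) = 17.66·0.004256/(2·0.4119) = 0.09123 hr

Final: 0.09123 hr


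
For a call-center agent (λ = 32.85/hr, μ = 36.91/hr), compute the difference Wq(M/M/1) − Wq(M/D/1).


ρ = 32.85/36.91 = 0.8900
Wq(M/M/1) = ρ/(μ−λ) = 0.8900/4.06 = 0.21921 hr
Wq(M/D/1) = ρ/(2(μ−λ)) = 0.10961 hr
Savings = 0.21921 − 0.10961 = 0.10961 hr

Final: 0.10961 hr


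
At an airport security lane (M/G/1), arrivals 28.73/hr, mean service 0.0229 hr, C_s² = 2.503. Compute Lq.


ρ = λ·E[S] = 28.73·0.0229 = 0.6579
Lq = ρ²(1+C_s²)/(2(1−ρ)) = 0.4329·(1+2.503)/(2·0.3421)
= 0.4329·3.5030/0.6842 = 2.21626

Final: 2.21626


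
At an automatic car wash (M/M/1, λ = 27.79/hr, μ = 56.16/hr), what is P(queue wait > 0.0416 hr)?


ρ = 27.79/56.16 = 0.4948
P(Wq > t) = ρ·e^{−(μ−λ)t} = 0.4948·e^{−1.1802}
= 0.4948·0.307220 = 0.152023

Final: 0.152023


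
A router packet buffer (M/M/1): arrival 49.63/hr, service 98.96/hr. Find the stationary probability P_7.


ρ = 49.63/98.96 = 0.5015
P_n = (1−ρ)·ρ^n = (1 − 0.5015)·0.5015^7 = 0.4985·0.007980 = 0.003978

Final: 0.003978


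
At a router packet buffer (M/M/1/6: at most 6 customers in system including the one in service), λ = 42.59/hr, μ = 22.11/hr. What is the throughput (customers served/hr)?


ρ = 1.9263; P_K = (1−ρ)ρ^6/(1−ρ^7) = 0.485801
λ_eff = λ(1 − P_K) = 42.59·(1 − 0.485801) = 42.59·0.514199 = 21.8998 /hr

Final: 21.8998 /hr


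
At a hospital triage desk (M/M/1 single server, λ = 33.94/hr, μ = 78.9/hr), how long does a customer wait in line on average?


ρ = 33.94/78.9 = 0.4302
Wq = ρ/(μ−λ) = 0.4302/(78.9 − 33.94) = 0.4302/44.96 = 0.009568 hr

Final: 0.009568 hr


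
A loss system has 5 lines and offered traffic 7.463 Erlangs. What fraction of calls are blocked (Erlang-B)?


B(c,a) = (a^c/c!) / Σ_{k=0}^{c} a^k/k!
a^5/5! = 192.923869
Σ terms (k=0..5): 1.00000 + 7.46300 + 27.84818 + 69.27700 + 129.25356 + 192.92387 = 427.765617
B = 192.923869/427.765617 = 0.451004

Final: 0.451004


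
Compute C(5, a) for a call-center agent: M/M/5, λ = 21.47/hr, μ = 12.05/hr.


a = λ/μ = 1.7817; ρ = a/5 = 0.3563
P₀ = 0.167668 (from M/M/c formula)
C(c,a) = [a^c/(c!(1−ρ))]·P₀ = [17.95664/(120·0.6437)]·0.167668
= 0.23248·0.167668 = 0.038980

Final: 0.038980


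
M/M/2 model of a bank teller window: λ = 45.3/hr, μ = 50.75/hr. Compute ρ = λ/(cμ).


ρ = λ/(cμ) = 45.3/(2·50.75) = 45.3/101.50 = 0.4463

Final: 0.4463


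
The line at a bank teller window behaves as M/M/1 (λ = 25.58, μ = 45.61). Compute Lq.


ρ = 25.58/45.61 = 0.5608
Lq = ρ²/(1−ρ) = 0.3145/0.4392 = 0.7162

Final: 0.7162


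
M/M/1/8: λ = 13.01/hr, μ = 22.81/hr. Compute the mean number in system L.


ρ = 13.01/22.81 = 0.5704
L = ρ[1 − (K+1)ρ^K + Kρ^(K+1)] / [(1−ρ)(1−ρ^(K+1))]
Numerator: 0.5704·(1 − 9·0.011200 + 8·0.006388) = 0.542020
Denominator: (0.4296)·(0.993612) = 0.426892
L = 0.542020/0.426892 = 1.2697

Final: 1.2697


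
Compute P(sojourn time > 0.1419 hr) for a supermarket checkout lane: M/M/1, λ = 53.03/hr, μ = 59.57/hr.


W ~ Exponential(μ−λ) for M/M/1.
μ − λ = 59.57 − 53.03 = 6.5400
P(W > t) = e^{−(μ−λ)t} = e^{−0.9280} = 0.395333

Final: 0.395333


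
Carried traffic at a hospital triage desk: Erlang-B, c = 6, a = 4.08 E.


B(6,4.08) = 0.122975 (Erlang-B)
Carried load = a(1 − B) = 4.08·(1 − 0.122975) = 4.08·0.877025 = 3.5783 E

Final: 3.5783 Erlangs


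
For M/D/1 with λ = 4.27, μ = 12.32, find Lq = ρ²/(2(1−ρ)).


ρ = 4.27/12.32 = 0.3466
M/D/1: Lq = ρ²/(2(1−ρ)) = 0.1201/(2·0.6534) = 0.09192

Final: 0.09192


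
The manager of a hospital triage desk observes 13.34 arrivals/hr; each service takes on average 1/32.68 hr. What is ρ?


ρ = λ/μ = 13.34/32.68 = 0.4082

Final: 0.4082


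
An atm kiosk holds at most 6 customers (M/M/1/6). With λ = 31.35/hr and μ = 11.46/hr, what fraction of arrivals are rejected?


ρ = λ/μ = 31.35/11.46 = 2.7356
P_K = (1−ρ)ρ^K/(1−ρ^(K+1)) = (-1.7356·419.099908)/(1 − 1146.490585)
= -727.390678/-1145.490585 = 0.635004

Final: 0.635004


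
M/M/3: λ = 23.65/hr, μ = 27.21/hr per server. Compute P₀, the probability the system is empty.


a = λ/μ = 23.65/27.21 = 0.8692; ρ = a/c = 0.2897
Σ_{k=0}^{2} a^k/k! (terms k=0..2) = 1.00000 + 0.86917 + 0.37772 = 2.24689
Tail: a^3/(3!(1−ρ)) = 0.65661/(6·0.7103) = 0.15407
P₀ = 1/(2.24689 + 0.15407) = 1/2.40096 = 0.416499

Final: 0.416499


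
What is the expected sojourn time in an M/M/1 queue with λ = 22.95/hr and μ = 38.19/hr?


W = 1/(μ−λ) = 1/(38.19 − 22.95) = 1/15.24 = 0.06562 hr

Final: 0.06562 hr


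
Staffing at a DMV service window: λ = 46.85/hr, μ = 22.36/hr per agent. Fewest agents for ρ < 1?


Stability requires cμ > λ ⇔ c > λ/μ.
λ/μ = 46.85/22.36 = 2.0953
Minimum integer c = ⌊2.0953⌋ + 1 = 3
Check: 3·22.36 = 67.08 > 46.85, while 2·22.36 = 44.72 ≤ 46.85

Final: 3 servers


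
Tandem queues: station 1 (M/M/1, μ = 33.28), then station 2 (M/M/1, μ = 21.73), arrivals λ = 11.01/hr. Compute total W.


Each node sees arrival rate λ = 11.01/hr (tandem ⇒ throughput preserved).
W₁ = 1/(μ₁−λ) = 1/(33.28−11.01) = 0.04490 hr
W₂ = 1/(μ₂−λ) = 1/(21.73−11.01) = 0.09328 hr
W_total = W₁ + W₂ = 0.04490 + 0.09328 = 0.13819 hr

Final: 0.13819 hr


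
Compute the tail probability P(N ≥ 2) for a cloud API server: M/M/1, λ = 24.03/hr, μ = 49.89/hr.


ρ = 24.03/49.89 = 0.4817
P(N ≥ n) = ρ^n = 0.4817^2 = 0.231996

Final: 0.231996


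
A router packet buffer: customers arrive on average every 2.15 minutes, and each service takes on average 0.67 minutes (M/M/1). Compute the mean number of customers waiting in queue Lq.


λ = 60/2.15 = 27.9070 /hr
μ = 60/0.67 = 89.5522 /hr
ρ = λ/μ = 27.9070/89.5522 = 0.3116
Lq = ρ²/(1−ρ) = 0.09711/0.6884 = 0.1411

Final: 0.1411


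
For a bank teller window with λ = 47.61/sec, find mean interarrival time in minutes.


Mean interarrival time = 1/λ = 1/47.61 second = 0.02100 second
In minutes: 0.02100 × 0.0166667 = 0.0003501 min

Final: 0.0003501 min


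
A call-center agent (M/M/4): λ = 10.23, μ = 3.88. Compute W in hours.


a = 2.6366; ρ = 0.6591; P₀ = 0.062210
Lq = P₀·a^c·ρ/(c!(1−ρ)²) = 0.71069
Wq = Lq/λ = 0.71069/10.23 = 0.06947 hr
W = Wq + 1/μ = 0.06947 + 0.25773 = 0.32720 hr

Final: 0.32720 hr


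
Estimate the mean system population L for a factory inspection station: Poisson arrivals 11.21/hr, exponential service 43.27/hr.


ρ = λ/μ = 11.21/43.27 = 0.2591
L = ρ/(1−ρ) = 0.2591/(1 − 0.2591) = 0.2591/0.7409 = 0.3497

Final: 0.3497


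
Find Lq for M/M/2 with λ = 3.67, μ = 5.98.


a = λ/μ = 0.6137; ρ = a/2 = 0.3069
P₀ = 0.530390
Lq = P₀·a^c·ρ / (c!·(1−ρ)²) = 0.530390·0.37664·0.3069/(2·0.48045)
= 0.06379

Final: 0.06379


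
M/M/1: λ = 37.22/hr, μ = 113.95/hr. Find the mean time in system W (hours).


W = 1/(μ−λ) = 1/(113.95 − 37.22) = 1/76.73 = 0.01303 hr

Final: 0.01303 hr


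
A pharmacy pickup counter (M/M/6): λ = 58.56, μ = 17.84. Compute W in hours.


a = 3.2825; ρ = 0.5471; P₀ = 0.036478
Lq = P₀·a^c·ρ/(c!(1−ρ)²) = 0.16903
Wq = Lq/λ = 0.16903/58.56 = 0.002886 hr
W = Wq + 1/μ = 0.002886 + 0.05605 = 0.05894 hr

Final: 0.05894 hr


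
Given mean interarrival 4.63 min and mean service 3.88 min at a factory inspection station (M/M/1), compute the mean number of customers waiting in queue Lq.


λ = 60/4.63 = 12.9590 /hr
μ = 60/3.88 = 15.4639 /hr
ρ = λ/μ = 12.9590/15.4639 = 0.8380
Lq = ρ²/(1−ρ) = 0.7023/0.1620 = 4.3353

Final: 4.3353


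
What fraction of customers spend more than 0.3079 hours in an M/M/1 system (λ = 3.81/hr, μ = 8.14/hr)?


W ~ Exponential(μ−λ) for M/M/1.
μ − λ = 8.14 − 3.81 = 4.3300
P(W > t) = e^{−(μ−λ)t} = e^{−1.3332} = 0.263630

Final: 0.263630


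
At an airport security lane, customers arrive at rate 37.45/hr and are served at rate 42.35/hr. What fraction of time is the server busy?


ρ = λ/μ = 37.45/42.35 = 0.8843

Final: 0.8843


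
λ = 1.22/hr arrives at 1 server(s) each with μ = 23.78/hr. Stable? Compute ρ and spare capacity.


Total capacity cμ = 1·23.78 = 23.78/hr
ρ = λ/(cμ) = 1.22/23.78 = 0.05130
Stable ⇔ ρ < 1: YES
Spare capacity = cμ − λ = 23.78 − 1.22 = 22.56/hr

Final: ρ = 0.05130; stable; margin = 22.56/hr


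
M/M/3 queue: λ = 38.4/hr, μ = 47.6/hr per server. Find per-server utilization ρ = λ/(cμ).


ρ = λ/(cμ) = 38.4/(3·47.6) = 38.4/142.80 = 0.2689

Final: 0.2689


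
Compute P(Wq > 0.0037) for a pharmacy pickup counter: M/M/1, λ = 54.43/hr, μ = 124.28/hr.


ρ = 54.43/124.28 = 0.4380
P(Wq > t) = ρ·e^{−(μ−λ)t} = 0.4380·e^{−0.2584}
= 0.4380·0.772252 = 0.338217

Final: 0.338217


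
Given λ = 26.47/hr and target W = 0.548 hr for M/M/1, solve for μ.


W = 1/(μ−λ) ⇒ μ − λ = 1/W = 1/0.548 = 1.8248
μ = λ + 1/W = 26.47 + 1.8248 = 28.2948 per hr

Final: 28.2948 /hr


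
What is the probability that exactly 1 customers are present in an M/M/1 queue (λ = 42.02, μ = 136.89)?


ρ = 42.02/136.89 = 0.3070
P_n = (1−ρ)·ρ^n = (1 − 0.3070)·0.3070^1 = 0.6930·0.306962 = 0.212736

Final: 0.212736


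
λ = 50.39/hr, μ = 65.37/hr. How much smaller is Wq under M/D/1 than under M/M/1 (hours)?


ρ = 50.39/65.37 = 0.7708
Wq(M/M/1) = ρ/(μ−λ) = 0.7708/14.98 = 0.05146 hr
Wq(M/D/1) = ρ/(2(μ−λ)) = 0.02573 hr
Savings = 0.05146 − 0.02573 = 0.02573 hr

Final: 0.02573 hr


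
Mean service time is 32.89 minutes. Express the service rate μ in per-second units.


μ = 1/(service time) in consistent units.
1 second = 0.0166667 min, so μ = 0.0166667/32.89 = 0.0005067 per second

Final: 0.0005067 /sec


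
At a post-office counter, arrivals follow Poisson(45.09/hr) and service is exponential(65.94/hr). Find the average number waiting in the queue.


ρ = 45.09/65.94 = 0.6838
Lq = ρ²/(1−ρ) = 0.4676/0.3162 = 1.4788

Final: 1.4788


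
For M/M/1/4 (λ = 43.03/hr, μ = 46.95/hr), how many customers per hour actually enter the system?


ρ = 0.9165; P_K = (1−ρ)ρ^4/(1−ρ^5) = 0.166727
λ_eff = λ(1 − P_K) = 43.03·(1 − 0.166727) = 43.03·0.833273 = 35.8557 /hr

Final: 35.8557 /hr


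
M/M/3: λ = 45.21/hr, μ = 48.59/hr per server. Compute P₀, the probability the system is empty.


a = λ/μ = 45.21/48.59 = 0.9304; ρ = a/c = 0.3101
Σ_{k=0}^{2} a^k/k! (terms k=0..2) = 1.00000 + 0.93044 + 0.43286 = 2.36330
Tail: a^3/(3!(1−ρ)) = 0.80549/(6·0.6899) = 0.19461
P₀ = 1/(2.36330 + 0.19461) = 1/2.55790 = 0.390945

Final: 0.390945


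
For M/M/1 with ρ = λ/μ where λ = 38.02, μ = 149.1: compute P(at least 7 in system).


ρ = 38.02/149.1 = 0.2550
P(N ≥ n) = ρ^n = 0.2550^7 = 0.00007010

Final: 0.00007010


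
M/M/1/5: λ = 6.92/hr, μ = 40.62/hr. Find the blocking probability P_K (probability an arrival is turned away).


ρ = λ/μ = 6.92/40.62 = 0.1704
P_K = (1−ρ)ρ^K/(1−ρ^(K+1)) = (0.8296·0.0001435)/(1 − 0.00002445)
= 0.0001190/0.999976 = 0.0001191

Final: 0.0001191


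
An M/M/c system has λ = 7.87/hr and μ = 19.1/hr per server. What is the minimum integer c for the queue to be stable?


Stability requires cμ > λ ⇔ c > λ/μ.
λ/μ = 7.87/19.1 = 0.4120
Minimum integer c = ⌊0.4120⌋ + 1 = 1
Check: 1·19.1 = 19.10 > 7.87, while 0·19.1 = 0.00 ≤ 7.87

Final: 1 servers


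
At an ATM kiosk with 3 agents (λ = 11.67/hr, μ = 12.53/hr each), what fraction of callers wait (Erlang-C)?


a = λ/μ = 0.9314; ρ = a/3 = 0.3105
P₀ = 0.390570 (from M/M/c formula)
C(c,a) = [a^c/(c!(1−ρ))]·P₀ = [0.80790/(6·0.6895)]·0.390570
= 0.19527·0.390570 = 0.076268

Final: 0.076268


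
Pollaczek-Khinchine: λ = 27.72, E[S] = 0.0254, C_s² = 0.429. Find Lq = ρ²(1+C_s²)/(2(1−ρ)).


ρ = λ·E[S] = 27.72·0.0254 = 0.7041
Lq = ρ²(1+C_s²)/(2(1−ρ)) = 0.4957·(1+0.429)/(2·0.2959)
= 0.4957·1.4290/0.5918 = 1.19700

Final: 1.19700


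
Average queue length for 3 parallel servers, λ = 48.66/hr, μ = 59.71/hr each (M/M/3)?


a = λ/μ = 0.8149; ρ = a/3 = 0.2716
P₀ = 0.440364
Lq = P₀·a^c·ρ / (c!·(1−ρ)²) = 0.440364·0.54122·0.2716/(6·0.53050)
= 0.02034

Final: 0.02034


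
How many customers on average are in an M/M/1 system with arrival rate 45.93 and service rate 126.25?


ρ = λ/μ = 45.93/126.25 = 0.3638
L = ρ/(1−ρ) = 0.3638/(1 − 0.3638) = 0.3638/0.6362 = 0.5718

Final: 0.5718


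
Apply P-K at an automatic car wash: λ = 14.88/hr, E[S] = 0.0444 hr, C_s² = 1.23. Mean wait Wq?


ρ = λ·E[S] = 14.88·0.0444 = 0.6607
E[S²] = E[S]²(1+C_s²) = 0.0444²·(1+1.23) = 0.004396
Wq = λ·E[S²]/(2(1−ρ)) = 14.88·0.004396/(2·0.3393) = 0.09639 hr

Final: 0.09639 hr


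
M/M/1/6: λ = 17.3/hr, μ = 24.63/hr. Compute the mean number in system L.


ρ = 17.3/24.63 = 0.7024
L = ρ[1 − (K+1)ρ^K + Kρ^(K+1)] / [(1−ρ)(1−ρ^(K+1))]
Numerator: 0.7024·(1 − 7·0.120085 + 6·0.084347) = 0.467435
Denominator: (0.2976)·(0.915653) = 0.272502
L = 0.467435/0.272502 = 1.7153

Final: 1.7153


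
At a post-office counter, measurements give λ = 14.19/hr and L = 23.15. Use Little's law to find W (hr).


W = L/λ = 23.15/14.19 = 1.6314 hr

Final: 1.6314 hr


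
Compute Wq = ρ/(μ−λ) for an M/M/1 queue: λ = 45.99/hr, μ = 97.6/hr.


ρ = 45.99/97.6 = 0.4712
Wq = ρ/(μ−λ) = 0.4712/(97.6 − 45.99) = 0.4712/51.61 = 0.009130 hr

Final: 0.009130 hr


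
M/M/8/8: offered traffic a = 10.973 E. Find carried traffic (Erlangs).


B(8,10.973) = 0.381617 (Erlang-B)
Carried load = a(1 − B) = 10.973·(1 − 0.381617) = 10.973·0.618383 = 6.7855 E

Final: 6.7855 Erlangs


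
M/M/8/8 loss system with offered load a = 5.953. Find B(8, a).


B(c,a) = (a^c/c!) / Σ_{k=0}^{c} a^k/k!
a^8/8! = 39.117090
Σ terms (k=0..8): 1.00000 + 5.95300 + 17.71910 + 35.16061 + 52.32778 + 62.30145 + 61.81342 + 52.56790 + 39.11709 = 327.960358
B = 39.117090/327.960358 = 0.119274

Final: 0.119274


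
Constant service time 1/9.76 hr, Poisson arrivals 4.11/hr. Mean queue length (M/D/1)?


ρ = 4.11/9.76 = 0.4211
M/D/1: Lq = ρ²/(2(1−ρ)) = 0.1773/(2·0.5789) = 0.15316

Final: 0.15316


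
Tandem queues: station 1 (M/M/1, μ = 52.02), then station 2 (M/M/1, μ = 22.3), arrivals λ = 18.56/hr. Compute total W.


Each node sees arrival rate λ = 18.56/hr (tandem ⇒ throughput preserved).
W₁ = 1/(μ₁−λ) = 1/(52.02−18.56) = 0.02989 hr
W₂ = 1/(μ₂−λ) = 1/(22.3−18.56) = 0.26738 hr
W_total = W₁ + W₂ = 0.02989 + 0.26738 = 0.29727 hr

Final: 0.29727 hr


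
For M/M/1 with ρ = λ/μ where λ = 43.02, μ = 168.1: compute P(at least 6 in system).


ρ = 43.02/168.1 = 0.2559
P(N ≥ n) = ρ^n = 0.2559^6 = 0.0002809

Final: 0.0002809


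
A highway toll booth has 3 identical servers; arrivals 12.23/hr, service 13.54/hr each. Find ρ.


ρ = λ/(cμ) = 12.23/(3·13.54) = 12.23/40.62 = 0.3011

Final: 0.3011


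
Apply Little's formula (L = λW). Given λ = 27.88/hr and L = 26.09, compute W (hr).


W = L/λ = 26.09/27.88 = 0.9358 hr

Final: 0.9358 hr


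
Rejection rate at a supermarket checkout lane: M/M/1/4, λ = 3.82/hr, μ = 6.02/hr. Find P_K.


ρ = λ/μ = 3.82/6.02 = 0.6346
P_K = (1−ρ)ρ^K/(1−ρ^(K+1)) = (0.3654·0.162132)/(1 − 0.102881)
= 0.059251/0.897119 = 0.066046

Final: 0.066046


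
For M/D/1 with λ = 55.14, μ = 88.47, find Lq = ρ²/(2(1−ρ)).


ρ = 55.14/88.47 = 0.6233
M/D/1: Lq = ρ²/(2(1−ρ)) = 0.3885/(2·0.3767) = 0.51555

Final: 0.51555


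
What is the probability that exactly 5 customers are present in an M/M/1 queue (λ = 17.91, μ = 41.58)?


ρ = 17.91/41.58 = 0.4307
P_n = (1−ρ)·ρ^n = (1 − 0.4307)·0.4307^5 = 0.5693·0.014827 = 0.008441

Final: 0.008441


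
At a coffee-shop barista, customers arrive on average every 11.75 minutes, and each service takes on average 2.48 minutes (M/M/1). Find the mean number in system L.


λ = 60/11.75 = 5.1064 /hr
μ = 60/2.48 = 24.1935 /hr
ρ = λ/μ = 5.1064/24.1935 = 0.2111
L = ρ/(1−ρ) = 0.2111/0.7889 = 0.2675

Final: 0.2675


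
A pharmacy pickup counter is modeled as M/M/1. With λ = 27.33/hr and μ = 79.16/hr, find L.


ρ = λ/μ = 27.33/79.16 = 0.3453
L = ρ/(1−ρ) = 0.3453/(1 − 0.3453) = 0.3453/0.6547 = 0.5273

Final: 0.5273


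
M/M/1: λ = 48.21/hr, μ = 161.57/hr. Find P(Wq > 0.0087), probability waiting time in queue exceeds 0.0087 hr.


ρ = 48.21/161.57 = 0.2984
P(Wq > t) = ρ·e^{−(μ−λ)t} = 0.2984·e^{−0.9862}
= 0.2984·0.372979 = 0.111291

Final: 0.111291


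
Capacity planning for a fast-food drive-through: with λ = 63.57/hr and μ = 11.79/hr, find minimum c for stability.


Stability requires cμ > λ ⇔ c > λ/μ.
λ/μ = 63.57/11.79 = 5.3919
Minimum integer c = ⌊5.3919⌋ + 1 = 6
Check: 6·11.79 = 70.74 > 63.57, while 5·11.79 = 58.95 ≤ 63.57

Final: 6 servers


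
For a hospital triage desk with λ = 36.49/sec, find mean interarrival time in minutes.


Mean interarrival time = 1/λ = 1/36.49 second = 0.02740 second
In minutes: 0.02740 × 0.0166667 = 0.0004567 min

Final: 0.0004567 min


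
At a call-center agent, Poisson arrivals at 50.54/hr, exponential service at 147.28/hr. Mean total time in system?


W = 1/(μ−λ) = 1/(147.28 − 50.54) = 1/96.74 = 0.01034 hr

Final: 0.01034 hr


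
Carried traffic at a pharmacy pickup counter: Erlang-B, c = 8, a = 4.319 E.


B(8,4.319) = 0.041319 (Erlang-B)
Carried load = a(1 − B) = 4.319·(1 − 0.041319) = 4.319·0.958681 = 4.1405 E

Final: 4.1405 Erlangs


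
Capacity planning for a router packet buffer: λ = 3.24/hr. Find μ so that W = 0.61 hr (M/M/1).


W = 1/(μ−λ) ⇒ μ − λ = 1/W = 1/0.61 = 1.6393
μ = λ + 1/W = 3.24 + 1.6393 = 4.8793 per hr

Final: 4.8793 /hr


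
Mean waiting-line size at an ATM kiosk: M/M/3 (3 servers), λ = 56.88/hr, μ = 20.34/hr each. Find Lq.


a = λ/μ = 2.7965; ρ = a/3 = 0.9322
P₀ = 0.016279
Lq = P₀·a^c·ρ / (c!·(1−ρ)²) = 0.016279·21.86885·0.9322/(6·0.004603)
= 12.01546

Final: 12.01546
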